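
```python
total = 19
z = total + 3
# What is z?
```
Trace:
  total=19
  total=19, z=22

Final answer: 22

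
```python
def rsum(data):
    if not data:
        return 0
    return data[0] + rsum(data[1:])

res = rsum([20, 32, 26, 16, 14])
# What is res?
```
Call trace:
rsum(data=[20, 32, 26, 16, 14])
  rsum(data=[32, 26, 16, 14])
    rsum(data=[26, 16, 14])
      rsum(data=[16, 14])
        rsum(data=[14])
          rsum(data=[])
          -> return 0
        -> return 14
      -> return 30
    -> return 56
  -> return 88
-> return 108

Final answer: 108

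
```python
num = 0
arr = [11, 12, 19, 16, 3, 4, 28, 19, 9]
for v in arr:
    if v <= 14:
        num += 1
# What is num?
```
Trace:
  num=0
  num=1, v=11
  num=2, v=12
  num=2, v=19
  num=2, v=16
  num=3, v=3
  num=4, v=4
  num=4, v=28
  num=4, v=19
  num=5, v=9

Final answer: 5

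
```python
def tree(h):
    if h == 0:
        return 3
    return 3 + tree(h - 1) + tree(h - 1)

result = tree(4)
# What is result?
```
Call trace (a repeated sub-call is expanded the first time; later identical calls just restate its return value):
tree(h=4)
  tree(h=3)
    tree(h=2)
      tree(h=1)
        tree(h=0)
        -> return 3
        tree(h=0)
        -> return 3
      -> return 9
      tree(h=1) -> return 9  (same call as traced above)
    -> return 21
    tree(h=2) -> return 21  (same call as traced above)
  -> return 45
  tree(h=3) -> return 45  (same call as traced above)
-> return 93

Final answer: 93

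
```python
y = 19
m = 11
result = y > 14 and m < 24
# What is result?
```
Trace:
  y=19
  y=19, m=11
  y=19, m=11, result=True

Final answer: True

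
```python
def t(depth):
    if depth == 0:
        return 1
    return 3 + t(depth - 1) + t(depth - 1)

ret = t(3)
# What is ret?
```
Call trace (a repeated sub-call is expanded the first time; later identical calls just restate its return value):
t(depth=3)
  t(depth=2)
    t(depth=1)
      t(depth=0)
      -> return 1
      t(depth=0)
      -> return 1
    -> return 5
    t(depth=1) -> return 5  (same call as traced above)
  -> return 13
  t(depth=2) -> return 13  (same call as traced above)
-> return 29

Final answer: 29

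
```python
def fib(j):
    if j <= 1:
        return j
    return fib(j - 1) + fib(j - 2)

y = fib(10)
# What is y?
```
Call trace (a repeated sub-call is expanded the first time; later identical calls just restate its return value):
fib(j=10)
  fib(j=9)
    fib(j=8)
      fib(j=7)
        fib(j=6)
          fib(j=5)
            fib(j=4)
              fib(j=3)
                fib(j=2)
                  fib(j=1)
                  -> return 1
                  fib(j=0)
                  -> return 0
                -> return 1
                fib(j=1)
                -> return 1
              -> return 2
              fib(j=2) -> return 1  (same call as traced above)
            -> return 3
            fib(j=3) -> return 2  (same call as traced above)
          -> return 5
          fib(j=4) -> return 3  (same call as traced above)
        -> return 8
        fib(j=5) -> return 5  (same call as traced above)
      -> return 13
      fib(j=6) -> return 8  (same call as traced above)
    -> return 21
    fib(j=7) -> return 13  (same call as traced above)
  -> return 34
  fib(j=8) -> return 21  (same call as traced above)
-> return 55

Final answer: 55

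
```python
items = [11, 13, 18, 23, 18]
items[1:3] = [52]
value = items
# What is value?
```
Trace:
  items=[11, 13, 18, 23, 18]
  items=[11, 52, 23, 18]
  items=[11, 52, 23, 18], value=[11, 52, 23, 18]

Final answer: [11, 52, 23, 18]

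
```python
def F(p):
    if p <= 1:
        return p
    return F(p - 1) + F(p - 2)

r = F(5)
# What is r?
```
Call trace (a repeated sub-call is expanded the first time; later identical calls just restate its return value):
F(p=5)
  F(p=4)
    F(p=3)
      F(p=2)
        F(p=1)
        -> return 1
        F(p=0)
        -> return 0
      -> return 1
      F(p=1)
      -> return 1
    -> return 2
    F(p=2) -> return 1  (same call as traced above)
  -> return 3
  F(p=3) -> return 2  (same call as traced above)
-> return 5

Final answer: 5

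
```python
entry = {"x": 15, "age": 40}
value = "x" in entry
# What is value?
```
Trace:
  entry={'x': 15, 'age': 40}
  entry={'x': 15, 'age': 40}, value=True

Final answer: True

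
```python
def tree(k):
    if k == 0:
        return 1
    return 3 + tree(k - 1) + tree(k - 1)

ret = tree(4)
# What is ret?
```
Call trace (a repeated sub-call is expanded the first time; later identical calls just restate its return value):
tree(k=4)
  tree(k=3)
    tree(k=2)
      tree(k=1)
        tree(k=0)
        -> return 1
        tree(k=0)
        -> return 1
      -> return 5
      tree(k=1) -> return 5  (same call as traced above)
    -> return 13
    tree(k=2) -> return 13  (same call as traced above)
  -> return 29
  tree(k=3) -> return 29  (same call as traced above)
-> return 61

Final answer: 61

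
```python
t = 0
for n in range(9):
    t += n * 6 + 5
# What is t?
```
Trace:
  t=0
  t=5, n=0
  t=16, n=1
  t=33, n=2
  t=56, n=3
  t=85, n=4
  t=120, n=5
  t=161, n=6
  t=208, n=7
  t=261, n=8

Final answer: 261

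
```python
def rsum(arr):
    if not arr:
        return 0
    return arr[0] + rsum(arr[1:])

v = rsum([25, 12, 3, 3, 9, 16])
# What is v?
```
Call trace:
rsum(arr=[25, 12, 3, 3, 9, 16])
  rsum(arr=[12, 3, 3, 9, 16])
    rsum(arr=[3, 3, 9, 16])
      rsum(arr=[3, 9, 16])
        rsum(arr=[9, 16])
          rsum(arr=[16])
            rsum(arr=[])
            -> return 0
          -> return 16
        -> return 25
      -> return 28
    -> return 31
  -> return 43
-> return 68

Final answer: 68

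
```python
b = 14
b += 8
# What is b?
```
Trace:
  b=14
  b=22

Final answer: 22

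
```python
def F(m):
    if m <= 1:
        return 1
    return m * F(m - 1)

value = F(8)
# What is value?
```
Call trace:
F(m=8)
  F(m=7)
    F(m=6)
      F(m=5)
        F(m=4)
          F(m=3)
            F(m=2)
              F(m=1)
              -> return 1
            -> return 2
          -> return 6
        -> return 24
      -> return 120
    -> return 720
  -> return 5040
-> return 40320

Final answer: 40320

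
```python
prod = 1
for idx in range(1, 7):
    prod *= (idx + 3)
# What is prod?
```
Trace:
  prod=1
  prod=4, idx=1
  prod=20, idx=2
  prod=120, idx=3
  prod=840, idx=4
  prod=6720, idx=5
  prod=60480, idx=6

Final answer: 60480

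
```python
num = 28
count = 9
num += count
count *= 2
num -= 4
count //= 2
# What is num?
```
Trace:
  num=28
  num=28, count=9
  num=37, count=9
  num=37, count=18
  num=33, count=18
  num=33, count=9

Final answer: 33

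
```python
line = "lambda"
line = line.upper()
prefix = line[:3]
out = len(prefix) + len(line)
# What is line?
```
Trace:
  line='lambda'
  line='LAMBDA'
  line='LAMBDA', prefix='LAM'
  line='LAMBDA', prefix='LAM', out=9

Final answer: 'LAMBDA'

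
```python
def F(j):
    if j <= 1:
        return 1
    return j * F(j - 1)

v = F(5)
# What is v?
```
Call trace:
F(j=5)
  F(j=4)
    F(j=3)
      F(j=2)
        F(j=1)
        -> return 1
      -> return 2
    -> return 6
  -> return 24
-> return 120

Final answer: 120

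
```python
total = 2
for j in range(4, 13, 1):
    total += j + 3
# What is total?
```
Trace:
  total=2
  total=9, j=4
  total=17, j=5
  total=26, j=6
  total=36, j=7
  total=47, j=8
  total=59, j=9
  total=72, j=10
  total=86, j=11
  total=101, j=12

Final answer: 101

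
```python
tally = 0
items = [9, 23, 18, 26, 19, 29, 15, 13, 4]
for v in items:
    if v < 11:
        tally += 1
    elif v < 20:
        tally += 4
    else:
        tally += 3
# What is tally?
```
Trace:
  tally=0
  tally=1, v=9
  tally=4, v=23
  tally=8, v=18
  tally=11, v=26
  tally=15, v=19
  tally=18, v=29
  tally=22, v=15
  tally=26, v=13
  tally=27, v=4

Final answer: 27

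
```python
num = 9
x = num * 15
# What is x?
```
Trace:
  num=9
  num=9, x=135

Final answer: 135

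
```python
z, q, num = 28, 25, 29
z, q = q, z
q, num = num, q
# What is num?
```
Trace:
  z=28, q=25, num=29
  z=25, q=28, num=29
  z=25, q=29, num=28

Final answer: 28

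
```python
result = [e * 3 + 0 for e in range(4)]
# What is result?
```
Trace:
  e=0
  e=1
  e=2
  e=3
  result=[0, 3, 6, 9]

Final answer: [0, 3, 6, 9]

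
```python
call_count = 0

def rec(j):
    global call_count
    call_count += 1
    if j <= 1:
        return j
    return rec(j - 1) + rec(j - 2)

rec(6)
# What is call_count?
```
Call trace (a repeated sub-call is expanded the first time; later identical calls just restate its return value):
rec(j=6)
  rec(j=5)
    rec(j=4)
      rec(j=3)
        rec(j=2)
          rec(j=1)
          -> return 1
          rec(j=0)
          -> return 0
        -> return 1
        rec(j=1)
        -> return 1
      -> return 2
      rec(j=2) -> return 1  (same call as traced above)
    -> return 3
    rec(j=3) -> return 2  (same call as traced above)
  -> return 5
  rec(j=4) -> return 3  (same call as traced above)
-> return 8

call_count is incremented once per call, so count the calls in each subtree. Let C(j) = number of calls made by rec(j).
C(0) = C(1) = 1 (base case, no recursion); C(j) = 1 + C(j - 1) + C(j - 2) otherwise.
C(2) = 1 + C(1) + C(0) = 1 + 1 + 1 = 3
C(3) = 1 + C(2) + C(1) = 1 + 3 + 1 = 5
C(4) = 1 + C(3) + C(2) = 1 + 5 + 3 = 9
C(5) = 1 + C(4) + C(3) = 1 + 9 + 5 = 15
C(6) = 1 + C(5) + C(4) = 1 + 15 + 9 = 25
call_count = C(6) = 25

Final answer: 25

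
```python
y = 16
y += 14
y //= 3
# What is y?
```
Trace:
  y=16
  y=30
  y=10

Final answer: 10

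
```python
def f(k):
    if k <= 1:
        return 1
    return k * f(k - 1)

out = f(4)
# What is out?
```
Call trace:
f(k=4)
  f(k=3)
    f(k=2)
      f(k=1)
      -> return 1
    -> return 2
  -> return 6
-> return 24

Final answer: 24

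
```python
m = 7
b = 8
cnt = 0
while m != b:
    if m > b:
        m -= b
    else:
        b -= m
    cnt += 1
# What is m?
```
Trace:
  m=7
  m=7, b=8
  m=7, b=8, cnt=0
  m=7, b=1, cnt=1
  m=6, b=1, cnt=2
  m=5, b=1, cnt=3
  m=4, b=1, cnt=4
  m=3, b=1, cnt=5
  m=2, b=1, cnt=6
  m=1, b=1, cnt=7

Final answer: 1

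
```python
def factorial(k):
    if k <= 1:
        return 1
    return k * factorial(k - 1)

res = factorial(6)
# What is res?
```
Call trace:
factorial(k=6)
  factorial(k=5)
    factorial(k=4)
      factorial(k=3)
        factorial(k=2)
          factorial(k=1)
          -> return 1
        -> return 2
      -> return 6
    -> return 24
  -> return 120
-> return 720

Final answer: 720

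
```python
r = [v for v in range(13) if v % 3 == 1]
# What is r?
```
Trace:
  v=0
  v=1
  v=2
  v=3
  v=4
  v=5
  v=6
  v=7
  v=8
  v=9
  v=10
  v=11
  v=12
  r=[1, 4, 7, 10]

Final answer: [1, 4, 7, 10]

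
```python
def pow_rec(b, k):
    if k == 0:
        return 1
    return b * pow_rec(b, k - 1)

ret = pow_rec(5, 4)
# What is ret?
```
Call trace:
pow_rec(b=5, k=4)
  pow_rec(b=5, k=3)
    pow_rec(b=5, k=2)
      pow_rec(b=5, k=1)
        pow_rec(b=5, k=0)
        -> return 1
      -> return 5
    -> return 25
  -> return 125
-> return 625

Final answer: 625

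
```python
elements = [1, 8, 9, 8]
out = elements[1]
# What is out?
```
Trace:
  elements=[1, 8, 9, 8]
  elements=[1, 8, 9, 8], out=8

Final answer: 8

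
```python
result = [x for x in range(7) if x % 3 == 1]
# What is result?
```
Trace:
  x=0
  x=1
  x=2
  x=3
  x=4
  x=5
  x=6
  result=[1, 4]

Final answer: [1, 4]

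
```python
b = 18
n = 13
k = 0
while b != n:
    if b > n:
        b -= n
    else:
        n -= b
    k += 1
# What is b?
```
Trace:
  b=18
  b=18, n=13
  b=18, n=13, k=0
  b=5, n=13, k=1
  b=5, n=8, k=2
  b=5, n=3, k=3
  b=2, n=3, k=4
  b=2, n=1, k=5
  b=1, n=1, k=6

Final answer: 1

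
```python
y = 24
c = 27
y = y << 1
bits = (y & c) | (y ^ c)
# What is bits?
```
Trace:
  y=24
  y=24, c=27
  y=48, c=27
  y=48, c=27, bits=59

Final answer: 59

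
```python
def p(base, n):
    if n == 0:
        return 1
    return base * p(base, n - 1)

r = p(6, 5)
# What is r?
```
Call trace:
p(base=6, n=5)
  p(base=6, n=4)
    p(base=6, n=3)
      p(base=6, n=2)
        p(base=6, n=1)
          p(base=6, n=0)
          -> return 1
        -> return 6
      -> return 36
    -> return 216
  -> return 1296
-> return 7776

Final answer: 7776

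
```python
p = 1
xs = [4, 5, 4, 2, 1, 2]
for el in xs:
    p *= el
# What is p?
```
Trace:
  p=1
  p=4, el=4
  p=20, el=5
  p=80, el=4
  p=160, el=2
  p=160, el=1
  p=320, el=2

Final answer: 320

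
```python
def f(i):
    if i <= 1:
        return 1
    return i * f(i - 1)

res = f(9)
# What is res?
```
Call trace:
f(i=9)
  f(i=8)
    f(i=7)
      f(i=6)
        f(i=5)
          f(i=4)
            f(i=3)
              f(i=2)
                f(i=1)
                -> return 1
              -> return 2
            -> return 6
          -> return 24
        -> return 120
      -> return 720
    -> return 5040
  -> return 40320
-> return 362880

Final answer: 362880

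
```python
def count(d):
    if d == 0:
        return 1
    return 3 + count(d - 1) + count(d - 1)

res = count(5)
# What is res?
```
Call trace (a repeated sub-call is expanded the first time; later identical calls just restate its return value):
count(d=5)
  count(d=4)
    count(d=3)
      count(d=2)
        count(d=1)
          count(d=0)
          -> return 1
          count(d=0)
          -> return 1
        -> return 5
        count(d=1) -> return 5  (same call as traced above)
      -> return 13
      count(d=2) -> return 13  (same call as traced above)
    -> return 29
    count(d=3) -> return 29  (same call as traced above)
  -> return 61
  count(d=4) -> return 61  (same call as traced above)
-> return 125

Final answer: 125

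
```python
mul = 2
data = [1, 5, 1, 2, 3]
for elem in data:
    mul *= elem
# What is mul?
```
Trace:
  mul=2
  mul=2, elem=1
  mul=10, elem=5
  mul=10, elem=1
  mul=20, elem=2
  mul=60, elem=3

Final answer: 60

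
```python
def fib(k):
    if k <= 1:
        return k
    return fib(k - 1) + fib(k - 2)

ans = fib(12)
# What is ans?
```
Call trace (a repeated sub-call is expanded the first time; later identical calls just restate its return value):
fib(k=12)
  fib(k=11)
    fib(k=10)
      fib(k=9)
        fib(k=8)
          fib(k=7)
            fib(k=6)
              fib(k=5)
                fib(k=4)
                  fib(k=3)
                    fib(k=2)
                      fib(k=1)
                      -> return 1
                      fib(k=0)
                      -> return 0
                    -> return 1
                    fib(k=1)
                    -> return 1
                  -> return 2
                  fib(k=2) -> return 1  (same call as traced above)
                -> return 3
                fib(k=3) -> return 2  (same call as traced above)
              -> return 5
              fib(k=4) -> return 3  (same call as traced above)
            -> return 8
            fib(k=5) -> return 5  (same call as traced above)
          -> return 13
          fib(k=6) -> return 8  (same call as traced above)
        -> return 21
        fib(k=7) -> return 13  (same call as traced above)
      -> return 34
      fib(k=8) -> return 21  (same call as traced above)
    -> return 55
    fib(k=9) -> return 34  (same call as traced above)
  -> return 89
  fib(k=10) -> return 55  (same call as traced above)
-> return 144

Final answer: 144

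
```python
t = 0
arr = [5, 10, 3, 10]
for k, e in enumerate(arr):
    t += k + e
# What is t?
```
Trace:
  t=0
  t=5, k=0, e=5
  t=16, k=1, e=10
  t=21, k=2, e=3
  t=34, k=3, e=10

Final answer: 34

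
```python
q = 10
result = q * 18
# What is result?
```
Trace:
  q=10
  q=10, result=180

Final answer: 180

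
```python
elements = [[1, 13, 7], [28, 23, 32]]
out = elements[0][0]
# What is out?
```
Trace:
  elements=[[1, 13, 7], [28, 23, 32]]
  elements=[[1, 13, 7], [28, 23, 32]], out=1

Final answer: 1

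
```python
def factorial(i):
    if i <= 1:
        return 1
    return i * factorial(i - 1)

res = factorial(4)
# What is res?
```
Call trace:
factorial(i=4)
  factorial(i=3)
    factorial(i=2)
      factorial(i=1)
      -> return 1
    -> return 2
  -> return 6
-> return 24

Final answer: 24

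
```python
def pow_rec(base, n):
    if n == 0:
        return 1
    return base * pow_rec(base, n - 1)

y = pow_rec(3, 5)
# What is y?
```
Call trace:
pow_rec(base=3, n=5)
  pow_rec(base=3, n=4)
    pow_rec(base=3, n=3)
      pow_rec(base=3, n=2)
        pow_rec(base=3, n=1)
          pow_rec(base=3, n=0)
          -> return 1
        -> return 3
      -> return 9
    -> return 27
  -> return 81
-> return 243

Final answer: 243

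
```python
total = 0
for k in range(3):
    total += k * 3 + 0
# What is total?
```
Trace:
  total=0
  total=0, k=0
  total=3, k=1
  total=9, k=2

Final answer: 9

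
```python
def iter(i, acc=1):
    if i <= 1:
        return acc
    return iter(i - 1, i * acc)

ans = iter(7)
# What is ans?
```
Call trace:
iter(i=7, acc=1)
  iter(i=6, acc=7)
    iter(i=5, acc=42)
      iter(i=4, acc=210)
        iter(i=3, acc=840)
          iter(i=2, acc=2520)
            iter(i=1, acc=5040)
            -> return 5040
          -> return 5040
        -> return 5040
      -> return 5040
    -> return 5040
  -> return 5040
-> return 5040

Final answer: 5040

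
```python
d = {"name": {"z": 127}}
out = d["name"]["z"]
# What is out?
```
Trace:
  d={'name': {'z': 127}}
  d={'name': {'z': 127}}, out=127

Final answer: 127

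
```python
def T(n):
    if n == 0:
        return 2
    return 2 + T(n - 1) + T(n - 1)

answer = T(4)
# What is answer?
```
Call trace (a repeated sub-call is expanded the first time; later identical calls just restate its return value):
T(n=4)
  T(n=3)
    T(n=2)
      T(n=1)
        T(n=0)
        -> return 2
        T(n=0)
        -> return 2
      -> return 6
      T(n=1) -> return 6  (same call as traced above)
    -> return 14
    T(n=2) -> return 14  (same call as traced above)
  -> return 30
  T(n=3) -> return 30  (same call as traced above)
-> return 62

Final answer: 62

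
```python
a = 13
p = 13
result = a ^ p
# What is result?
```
Trace:
  a=13
  a=13, p=13
  a=13, p=13, result=0

Final answer: 0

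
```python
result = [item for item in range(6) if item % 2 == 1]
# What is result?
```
Trace:
  item=0
  item=1
  item=2
  item=3
  item=4
  item=5
  result=[1, 3, 5]

Final answer: [1, 3, 5]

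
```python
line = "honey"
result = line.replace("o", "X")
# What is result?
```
Trace:
  line='honey'
  line='honey', result='hXney'

Final answer: 'hXney'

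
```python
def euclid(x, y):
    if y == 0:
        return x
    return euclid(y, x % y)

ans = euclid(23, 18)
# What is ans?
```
Call trace:
euclid(x=23, y=18)
  euclid(x=18, y=5)
    euclid(x=5, y=3)
      euclid(x=3, y=2)
        euclid(x=2, y=1)
          euclid(x=1, y=0)
          -> return 1
        -> return 1
      -> return 1
    -> return 1
  -> return 1
-> return 1

Final answer: 1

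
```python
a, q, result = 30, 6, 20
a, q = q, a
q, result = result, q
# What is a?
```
Trace:
  a=30, q=6, result=20
  a=6, q=30, result=20
  a=6, q=20, result=30

Final answer: 6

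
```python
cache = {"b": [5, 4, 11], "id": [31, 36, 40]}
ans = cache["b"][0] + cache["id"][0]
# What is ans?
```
Trace:
  cache={'b': [5, 4, 11], 'id': [31, 36, 40]}
  cache={'b': [5, 4, 11], 'id': [31, 36, 40]}, ans=36

Final answer: 36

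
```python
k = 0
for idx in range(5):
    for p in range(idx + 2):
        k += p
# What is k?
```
Trace:
  k=0
  k=0, idx=0, p=0
  k=1, idx=0, p=1
  k=1, idx=1, p=0
  k=2, idx=1, p=1
  k=4, idx=1, p=2
  k=4, idx=2, p=0
  k=5, idx=2, p=1
  k=7, idx=2, p=2
  k=10, idx=2, p=3
  k=10, idx=3, p=0
  k=11, idx=3, p=1
  k=13, idx=3, p=2
  k=16, idx=3, p=3
  k=20, idx=3, p=4
  k=20, idx=4, p=0
  k=21, idx=4, p=1
  k=23, idx=4, p=2
  k=26, idx=4, p=3
  k=30, idx=4, p=4
  k=35, idx=4, p=5

Final answer: 35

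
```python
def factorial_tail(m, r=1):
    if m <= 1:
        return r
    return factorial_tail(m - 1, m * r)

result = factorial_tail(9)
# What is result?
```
Call trace:
factorial_tail(m=9, r=1)
  factorial_tail(m=8, r=9)
    factorial_tail(m=7, r=72)
      factorial_tail(m=6, r=504)
        factorial_tail(m=5, r=3024)
          factorial_tail(m=4, r=15120)
            factorial_tail(m=3, r=60480)
              factorial_tail(m=2, r=181440)
                factorial_tail(m=1, r=362880)
                -> return 362880
              -> return 362880
            -> return 362880
          -> return 362880
        -> return 362880
      -> return 362880
    -> return 362880
  -> return 362880
-> return 362880

Final answer: 362880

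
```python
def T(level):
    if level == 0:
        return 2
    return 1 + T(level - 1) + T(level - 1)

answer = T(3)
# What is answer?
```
Call trace (a repeated sub-call is expanded the first time; later identical calls just restate its return value):
T(level=3)
  T(level=2)
    T(level=1)
      T(level=0)
      -> return 2
      T(level=0)
      -> return 2
    -> return 5
    T(level=1) -> return 5  (same call as traced above)
  -> return 11
  T(level=2) -> return 11  (same call as traced above)
-> return 23

Final answer: 23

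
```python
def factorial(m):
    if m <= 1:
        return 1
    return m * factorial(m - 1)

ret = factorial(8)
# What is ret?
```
Call trace:
factorial(m=8)
  factorial(m=7)
    factorial(m=6)
      factorial(m=5)
        factorial(m=4)
          factorial(m=3)
            factorial(m=2)
              factorial(m=1)
              -> return 1
            -> return 2
          -> return 6
        -> return 24
      -> return 120
    -> return 720
  -> return 5040
-> return 40320

Final answer: 40320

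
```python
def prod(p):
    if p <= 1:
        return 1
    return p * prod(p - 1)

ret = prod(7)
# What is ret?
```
Call trace:
prod(p=7)
  prod(p=6)
    prod(p=5)
      prod(p=4)
        prod(p=3)
          prod(p=2)
            prod(p=1)
            -> return 1
          -> return 2
        -> return 6
      -> return 24
    -> return 120
  -> return 720
-> return 5040

Final answer: 5040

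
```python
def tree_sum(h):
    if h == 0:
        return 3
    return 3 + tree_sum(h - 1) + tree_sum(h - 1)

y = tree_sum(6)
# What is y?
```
Call trace (a repeated sub-call is expanded the first time; later identical calls just restate its return value):
tree_sum(h=6)
  tree_sum(h=5)
    tree_sum(h=4)
      tree_sum(h=3)
        tree_sum(h=2)
          tree_sum(h=1)
            tree_sum(h=0)
            -> return 3
            tree_sum(h=0)
            -> return 3
          -> return 9
          tree_sum(h=1) -> return 9  (same call as traced above)
        -> return 21
        tree_sum(h=2) -> return 21  (same call as traced above)
      -> return 45
      tree_sum(h=3) -> return 45  (same call as traced above)
    -> return 93
    tree_sum(h=4) -> return 93  (same call as traced above)
  -> return 189
  tree_sum(h=5) -> return 189  (same call as traced above)
-> return 381

Final answer: 381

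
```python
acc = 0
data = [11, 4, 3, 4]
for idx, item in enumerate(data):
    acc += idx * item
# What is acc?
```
Trace:
  acc=0
  acc=0, idx=0, item=11
  acc=4, idx=1, item=4
  acc=10, idx=2, item=3
  acc=22, idx=3, item=4

Final answer: 22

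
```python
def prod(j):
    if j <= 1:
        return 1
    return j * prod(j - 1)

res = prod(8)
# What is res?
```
Call trace:
prod(j=8)
  prod(j=7)
    prod(j=6)
      prod(j=5)
        prod(j=4)
          prod(j=3)
            prod(j=2)
              prod(j=1)
              -> return 1
            -> return 2
          -> return 6
        -> return 24
      -> return 120
    -> return 720
  -> return 5040
-> return 40320

Final answer: 40320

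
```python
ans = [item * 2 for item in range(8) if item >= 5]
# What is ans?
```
Trace:
  item=0
  item=1
  item=2
  item=3
  item=4
  item=5
  item=6
  item=7
  ans=[10, 12, 14]

Final answer: [10, 12, 14]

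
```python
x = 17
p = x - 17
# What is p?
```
Trace:
  x=17
  x=17, p=0

Final answer: 0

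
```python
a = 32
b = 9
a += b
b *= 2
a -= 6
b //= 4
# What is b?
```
Trace:
  a=32
  a=32, b=9
  a=41, b=9
  a=41, b=18
  a=35, b=18
  a=35, b=4

Final answer: 4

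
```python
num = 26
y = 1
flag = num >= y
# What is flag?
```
Trace:
  num=26
  num=26, y=1
  num=26, y=1, flag=True

Final answer: True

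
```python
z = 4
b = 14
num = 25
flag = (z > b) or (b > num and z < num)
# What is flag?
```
Trace:
  z=4
  z=4, b=14
  z=4, b=14, num=25
  z=4, b=14, num=25, flag=False

Final answer: False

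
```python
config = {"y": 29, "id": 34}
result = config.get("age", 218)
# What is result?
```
Trace:
  config={'y': 29, 'id': 34}
  config={'y': 29, 'id': 34}, result=218

Final answer: 218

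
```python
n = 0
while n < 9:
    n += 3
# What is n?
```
Trace:
  n=0
  n=3
  n=6
  n=9

Final answer: 9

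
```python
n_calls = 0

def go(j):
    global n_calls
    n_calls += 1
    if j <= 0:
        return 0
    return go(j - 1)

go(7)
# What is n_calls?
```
Call trace:
go(j=7)
  go(j=6)
    go(j=5)
      go(j=4)
        go(j=3)
          go(j=2)
            go(j=1)
              go(j=0)
              -> return 0
            -> return 0
          -> return 0
        -> return 0
      -> return 0
    -> return 0
  -> return 0
-> return 0

n_calls is incremented once per call. go is entered once for each j = 7, 6, 5, 4, 3, 2, 1, 0 (the j <= 0 call returns without recursing), i.e. 7 + 1 calls.
n_calls = 8

Final answer: 8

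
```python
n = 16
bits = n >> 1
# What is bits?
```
Trace:
  n=16
  n=16, bits=8

Final answer: 8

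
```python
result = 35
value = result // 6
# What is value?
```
Trace:
  result=35
  result=35, value=5

Final answer: 5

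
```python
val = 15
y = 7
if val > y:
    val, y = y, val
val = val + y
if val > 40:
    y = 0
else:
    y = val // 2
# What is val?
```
Trace:
  val=15
  val=15, y=7
  val=7, y=15
  val=22, y=15
  val=22, y=11

Final answer: 22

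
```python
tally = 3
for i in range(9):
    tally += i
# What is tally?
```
Trace:
  tally=3
  tally=3, i=0
  tally=4, i=1
  tally=6, i=2
  tally=9, i=3
  tally=13, i=4
  tally=18, i=5
  tally=24, i=6
  tally=31, i=7
  tally=39, i=8

Final answer: 39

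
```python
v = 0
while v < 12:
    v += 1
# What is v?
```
Trace:
  v=0
  v=1
  v=2
  v=3
  v=4
  v=5
  v=6
  v=7
  v=8
  v=9
  v=10
  v=11
  v=12

Final answer: 12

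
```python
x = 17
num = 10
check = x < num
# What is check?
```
Trace:
  x=17
  x=17, num=10
  x=17, num=10, check=False

Final answer: False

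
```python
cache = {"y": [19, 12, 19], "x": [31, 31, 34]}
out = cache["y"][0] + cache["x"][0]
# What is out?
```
Trace:
  cache={'y': [19, 12, 19], 'x': [31, 31, 34]}
  cache={'y': [19, 12, 19], 'x': [31, 31, 34]}, out=50

Final answer: 50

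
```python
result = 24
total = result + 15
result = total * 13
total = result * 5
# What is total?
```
Trace:
  result=24
  result=24, total=39
  result=507, total=39
  result=507, total=2535

Final answer: 2535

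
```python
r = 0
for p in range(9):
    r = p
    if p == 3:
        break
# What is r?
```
Trace:
  r=0
  r=0, p=0
  r=1, p=1
  r=2, p=2
  r=3, p=3

Final answer: 3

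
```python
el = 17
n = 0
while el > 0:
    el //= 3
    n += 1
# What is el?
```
Trace:
  el=17
  el=17, n=0
  el=5, n=1
  el=1, n=2
  el=0, n=3

Final answer: 0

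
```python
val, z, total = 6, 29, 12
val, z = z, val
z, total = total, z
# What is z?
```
Trace:
  val=6, z=29, total=12
  val=29, z=6, total=12
  val=29, z=12, total=6

Final answer: 12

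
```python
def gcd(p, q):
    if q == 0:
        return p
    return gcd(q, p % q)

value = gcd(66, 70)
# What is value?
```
Call trace:
gcd(p=66, q=70)
  gcd(p=70, q=66)
    gcd(p=66, q=4)
      gcd(p=4, q=2)
        gcd(p=2, q=0)
        -> return 2
      -> return 2
    -> return 2
  -> return 2
-> return 2

Final answer: 2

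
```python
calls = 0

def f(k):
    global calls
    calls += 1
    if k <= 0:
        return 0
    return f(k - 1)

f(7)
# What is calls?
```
Call trace:
f(k=7)
  f(k=6)
    f(k=5)
      f(k=4)
        f(k=3)
          f(k=2)
            f(k=1)
              f(k=0)
              -> return 0
            -> return 0
          -> return 0
        -> return 0
      -> return 0
    -> return 0
  -> return 0
-> return 0

calls is incremented once per call. f is entered once for each k = 7, 6, 5, 4, 3, 2, 1, 0 (the k <= 0 call returns without recursing), i.e. 7 + 1 calls.
calls = 8

Final answer: 8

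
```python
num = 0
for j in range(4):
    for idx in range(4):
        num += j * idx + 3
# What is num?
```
Trace:
  num=0
  num=3, j=0, idx=0
  num=6, j=0, idx=1
  num=9, j=0, idx=2
  num=12, j=0, idx=3
  num=15, j=1, idx=0
  num=19, j=1, idx=1
  num=24, j=1, idx=2
  num=30, j=1, idx=3
  num=33, j=2, idx=0
  num=38, j=2, idx=1
  num=45, j=2, idx=2
  num=54, j=2, idx=3
  num=57, j=3, idx=0
  num=63, j=3, idx=1
  num=72, j=3, idx=2
  num=84, j=3, idx=3

Final answer: 84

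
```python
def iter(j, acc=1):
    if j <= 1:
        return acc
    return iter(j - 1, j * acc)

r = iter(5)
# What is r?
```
Call trace:
iter(j=5, acc=1)
  iter(j=4, acc=5)
    iter(j=3, acc=20)
      iter(j=2, acc=60)
        iter(j=1, acc=120)
        -> return 120
      -> return 120
    -> return 120
  -> return 120
-> return 120

Final answer: 120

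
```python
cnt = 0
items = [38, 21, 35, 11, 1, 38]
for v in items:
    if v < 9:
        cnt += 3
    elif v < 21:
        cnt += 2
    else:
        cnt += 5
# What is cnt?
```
Trace:
  cnt=0
  cnt=5, v=38
  cnt=10, v=21
  cnt=15, v=35
  cnt=17, v=11
  cnt=20, v=1
  cnt=25, v=38

Final answer: 25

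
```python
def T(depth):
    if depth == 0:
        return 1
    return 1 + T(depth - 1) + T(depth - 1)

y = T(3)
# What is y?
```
Call trace (a repeated sub-call is expanded the first time; later identical calls just restate its return value):
T(depth=3)
  T(depth=2)
    T(depth=1)
      T(depth=0)
      -> return 1
      T(depth=0)
      -> return 1
    -> return 3
    T(depth=1) -> return 3  (same call as traced above)
  -> return 7
  T(depth=2) -> return 7  (same call as traced above)
-> return 15

Final answer: 15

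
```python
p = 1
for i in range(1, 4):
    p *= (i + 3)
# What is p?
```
Trace:
  p=1
  p=4, i=1
  p=20, i=2
  p=120, i=3

Final answer: 120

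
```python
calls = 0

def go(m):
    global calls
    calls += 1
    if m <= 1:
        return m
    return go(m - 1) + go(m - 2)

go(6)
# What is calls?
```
Call trace (a repeated sub-call is expanded the first time; later identical calls just restate its return value):
go(m=6)
  go(m=5)
    go(m=4)
      go(m=3)
        go(m=2)
          go(m=1)
          -> return 1
          go(m=0)
          -> return 0
        -> return 1
        go(m=1)
        -> return 1
      -> return 2
      go(m=2) -> return 1  (same call as traced above)
    -> return 3
    go(m=3) -> return 2  (same call as traced above)
  -> return 5
  go(m=4) -> return 3  (same call as traced above)
-> return 8

calls is incremented once per call, so count the calls in each subtree. Let C(m) = number of calls made by go(m).
C(0) = C(1) = 1 (base case, no recursion); C(m) = 1 + C(m - 1) + C(m - 2) otherwise.
C(2) = 1 + C(1) + C(0) = 1 + 1 + 1 = 3
C(3) = 1 + C(2) + C(1) = 1 + 3 + 1 = 5
C(4) = 1 + C(3) + C(2) = 1 + 5 + 3 = 9
C(5) = 1 + C(4) + C(3) = 1 + 9 + 5 = 15
C(6) = 1 + C(5) + C(4) = 1 + 15 + 9 = 25
calls = C(6) = 25

Final answer: 25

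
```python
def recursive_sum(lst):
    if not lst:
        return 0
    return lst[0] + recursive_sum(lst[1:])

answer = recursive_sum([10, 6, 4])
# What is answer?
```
Call trace:
recursive_sum(lst=[10, 6, 4])
  recursive_sum(lst=[6, 4])
    recursive_sum(lst=[4])
      recursive_sum(lst=[])
      -> return 0
    -> return 4
  -> return 10
-> return 20

Final answer: 20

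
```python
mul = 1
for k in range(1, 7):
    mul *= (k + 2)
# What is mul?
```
Trace:
  mul=1
  mul=3, k=1
  mul=12, k=2
  mul=60, k=3
  mul=360, k=4
  mul=2520, k=5
  mul=20160, k=6

Final answer: 20160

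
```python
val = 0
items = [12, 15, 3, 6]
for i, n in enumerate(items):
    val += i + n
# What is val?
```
Trace:
  val=0
  val=12, i=0, n=12
  val=28, i=1, n=15
  val=33, i=2, n=3
  val=42, i=3, n=6

Final answer: 42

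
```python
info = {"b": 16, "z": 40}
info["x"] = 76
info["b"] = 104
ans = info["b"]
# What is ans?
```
Trace:
  info={'b': 16, 'z': 40}
  info={'b': 16, 'z': 40, 'x': 76}
  info={'b': 104, 'z': 40, 'x': 76}
  info={'b': 104, 'z': 40, 'x': 76}, ans=104

Final answer: 104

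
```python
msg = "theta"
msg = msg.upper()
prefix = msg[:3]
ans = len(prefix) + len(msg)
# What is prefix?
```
Trace:
  msg='theta'
  msg='THETA'
  msg='THETA', prefix='THE'
  msg='THETA', prefix='THE', ans=8

Final answer: 'THE'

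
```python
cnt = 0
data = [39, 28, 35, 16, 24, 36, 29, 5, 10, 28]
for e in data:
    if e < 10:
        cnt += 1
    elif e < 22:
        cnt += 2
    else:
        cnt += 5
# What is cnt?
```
Trace:
  cnt=0
  cnt=5, e=39
  cnt=10, e=28
  cnt=15, e=35
  cnt=17, e=16
  cnt=22, e=24
  cnt=27, e=36
  cnt=32, e=29
  cnt=33, e=5
  cnt=35, e=10
  cnt=40, e=28

Final answer: 40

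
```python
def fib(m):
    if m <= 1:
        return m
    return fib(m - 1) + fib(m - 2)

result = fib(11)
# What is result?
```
Call trace (a repeated sub-call is expanded the first time; later identical calls just restate its return value):
fib(m=11)
  fib(m=10)
    fib(m=9)
      fib(m=8)
        fib(m=7)
          fib(m=6)
            fib(m=5)
              fib(m=4)
                fib(m=3)
                  fib(m=2)
                    fib(m=1)
                    -> return 1
                    fib(m=0)
                    -> return 0
                  -> return 1
                  fib(m=1)
                  -> return 1
                -> return 2
                fib(m=2) -> return 1  (same call as traced above)
              -> return 3
              fib(m=3) -> return 2  (same call as traced above)
            -> return 5
            fib(m=4) -> return 3  (same call as traced above)
          -> return 8
          fib(m=5) -> return 5  (same call as traced above)
        -> return 13
        fib(m=6) -> return 8  (same call as traced above)
      -> return 21
      fib(m=7) -> return 13  (same call as traced above)
    -> return 34
    fib(m=8) -> return 21  (same call as traced above)
  -> return 55
  fib(m=9) -> return 34  (same call as traced above)
-> return 89

Final answer: 89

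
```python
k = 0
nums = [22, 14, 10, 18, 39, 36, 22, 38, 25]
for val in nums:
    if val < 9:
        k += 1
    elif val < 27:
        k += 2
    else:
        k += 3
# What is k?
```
Trace:
  k=0
  k=2, val=22
  k=4, val=14
  k=6, val=10
  k=8, val=18
  k=11, val=39
  k=14, val=36
  k=16, val=22
  k=19, val=38
  k=21, val=25

Final answer: 21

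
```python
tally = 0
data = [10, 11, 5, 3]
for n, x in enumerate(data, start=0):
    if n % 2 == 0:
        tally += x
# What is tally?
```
Trace:
  tally=0
  tally=10, n=0, x=10
  tally=10, n=1, x=11
  tally=15, n=2, x=5
  tally=15, n=3, x=3

Final answer: 15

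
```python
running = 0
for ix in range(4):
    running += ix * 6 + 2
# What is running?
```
Trace:
  running=0
  running=2, ix=0
  running=10, ix=1
  running=24, ix=2
  running=44, ix=3

Final answer: 44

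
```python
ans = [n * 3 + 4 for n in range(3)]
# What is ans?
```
Trace:
  n=0
  n=1
  n=2
  ans=[4, 7, 10]

Final answer: [4, 7, 10]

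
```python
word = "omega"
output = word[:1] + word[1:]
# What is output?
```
Trace:
  word='omega'
  word='omega', output='omega'

Final answer: 'omega'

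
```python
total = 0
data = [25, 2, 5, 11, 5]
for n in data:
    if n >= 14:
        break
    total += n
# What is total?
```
Trace:
  total=0
  total=0, n=25

Final answer: 0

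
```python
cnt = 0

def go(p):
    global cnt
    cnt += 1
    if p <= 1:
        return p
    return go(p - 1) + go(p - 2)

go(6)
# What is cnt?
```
Call trace (a repeated sub-call is expanded the first time; later identical calls just restate its return value):
go(p=6)
  go(p=5)
    go(p=4)
      go(p=3)
        go(p=2)
          go(p=1)
          -> return 1
          go(p=0)
          -> return 0
        -> return 1
        go(p=1)
        -> return 1
      -> return 2
      go(p=2) -> return 1  (same call as traced above)
    -> return 3
    go(p=3) -> return 2  (same call as traced above)
  -> return 5
  go(p=4) -> return 3  (same call as traced above)
-> return 8

cnt is incremented once per call, so count the calls in each subtree. Let C(p) = number of calls made by go(p).
C(0) = C(1) = 1 (base case, no recursion); C(p) = 1 + C(p - 1) + C(p - 2) otherwise.
C(2) = 1 + C(1) + C(0) = 1 + 1 + 1 = 3
C(3) = 1 + C(2) + C(1) = 1 + 3 + 1 = 5
C(4) = 1 + C(3) + C(2) = 1 + 5 + 3 = 9
C(5) = 1 + C(4) + C(3) = 1 + 9 + 5 = 15
C(6) = 1 + C(5) + C(4) = 1 + 15 + 9 = 25
cnt = C(6) = 25

Final answer: 25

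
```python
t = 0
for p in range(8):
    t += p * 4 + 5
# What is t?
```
Trace:
  t=0
  t=5, p=0
  t=14, p=1
  t=27, p=2
  t=44, p=3
  t=65, p=4
  t=90, p=5
  t=119, p=6
  t=152, p=7

Final answer: 152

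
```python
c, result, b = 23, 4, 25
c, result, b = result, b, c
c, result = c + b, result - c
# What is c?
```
Trace:
  c=23, result=4, b=25
  c=4, result=25, b=23
  c=27, result=21, b=23

Final answer: 27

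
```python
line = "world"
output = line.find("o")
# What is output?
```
Trace:
  line='world'
  line='world', output=1

Final answer: 1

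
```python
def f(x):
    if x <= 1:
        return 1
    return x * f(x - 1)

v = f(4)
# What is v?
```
Call trace:
f(x=4)
  f(x=3)
    f(x=2)
      f(x=1)
      -> return 1
    -> return 2
  -> return 6
-> return 24

Final answer: 24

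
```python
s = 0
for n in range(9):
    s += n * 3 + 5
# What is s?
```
Trace:
  s=0
  s=5, n=0
  s=13, n=1
  s=24, n=2
  s=38, n=3
  s=55, n=4
  s=75, n=5
  s=98, n=6
  s=124, n=7
  s=153, n=8

Final answer: 153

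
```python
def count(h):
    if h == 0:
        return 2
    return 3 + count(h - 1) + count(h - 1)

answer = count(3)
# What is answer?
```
Call trace (a repeated sub-call is expanded the first time; later identical calls just restate its return value):
count(h=3)
  count(h=2)
    count(h=1)
      count(h=0)
      -> return 2
      count(h=0)
      -> return 2
    -> return 7
    count(h=1) -> return 7  (same call as traced above)
  -> return 17
  count(h=2) -> return 17  (same call as traced above)
-> return 37

Final answer: 37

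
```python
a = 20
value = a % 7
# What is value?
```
Trace:
  a=20
  a=20, value=6

Final answer: 6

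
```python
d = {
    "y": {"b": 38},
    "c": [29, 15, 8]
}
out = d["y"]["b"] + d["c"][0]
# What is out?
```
Trace:
  d={'y': {'b': 38}, 'c': [29, 15, 8]}
  d={'y': {'b': 38}, 'c': [29, 15, 8]}, out=67

Final answer: 67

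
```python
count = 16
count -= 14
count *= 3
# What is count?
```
Trace:
  count=16
  count=2
  count=6

Final answer: 6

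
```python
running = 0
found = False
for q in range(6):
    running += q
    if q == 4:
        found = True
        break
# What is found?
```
Trace:
  running=0
  running=0, found=False
  running=0, found=False, q=0
  running=1, found=False, q=1
  running=3, found=False, q=2
  running=6, found=False, q=3
  running=10, found=True, q=4

Final answer: True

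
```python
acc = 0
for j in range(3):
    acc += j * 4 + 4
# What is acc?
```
Trace:
  acc=0
  acc=4, j=0
  acc=12, j=1
  acc=24, j=2

Final answer: 24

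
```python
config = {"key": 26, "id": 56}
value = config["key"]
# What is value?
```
Trace:
  config={'key': 26, 'id': 56}
  config={'key': 26, 'id': 56}, value=26

Final answer: 26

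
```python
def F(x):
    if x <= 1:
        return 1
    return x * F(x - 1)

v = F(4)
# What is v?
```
Call trace:
F(x=4)
  F(x=3)
    F(x=2)
      F(x=1)
      -> return 1
    -> return 2
  -> return 6
-> return 24

Final answer: 24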